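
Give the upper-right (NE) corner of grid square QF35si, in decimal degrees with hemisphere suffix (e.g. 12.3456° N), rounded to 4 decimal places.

Field Q=16, F=5: +16·20° lon, +5·10° lat → SW at lon 140°, lat -40°.
Square 3, 5: +3·2° lon, +5·1° lat → SW at lon 146°, lat -35°.
Subsquare s=18, i=8: +18·0.0833333° lon, +8·0.0416667° lat → SW at lon 147.5°, lat -34.6667°.
Cell spans 0.0833333° lon × 0.0416667° lat. NE corner is SW corner plus one full cell.
latitude 34.6250° S, longitude 147.5833° E.

34.6250° S, 147.5833° E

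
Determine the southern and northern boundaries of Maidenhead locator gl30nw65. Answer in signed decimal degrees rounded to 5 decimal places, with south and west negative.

Field G=6, L=11: +6·20° lon, +11·10° lat → SW at lon -60°, lat 20°.
Square 3, 0: +3·2° lon, +0·1° lat → SW at lon -54°, lat 20°.
Subsquare n=13, w=22: +13·0.0833333° lon, +22·0.0416667° lat → SW at lon -52.9167°, lat 20.9167°.
Extended square 6, 5: +6·0.00833333° lon, +5·0.00416667° lat → SW at lon -52.8667°, lat 20.9375°.
Cell spans 0.00833333° lon × 0.00416667° lat.
south 20.93750, north 20.94167.

20.93750, 20.94167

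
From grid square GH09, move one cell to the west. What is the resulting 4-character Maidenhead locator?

Longitude square 0; −1 → -1, wraps to 9, carry into field.
Longitude field G = 6; −1 → 5 = F.
The latitude characters are unchanged.

FH99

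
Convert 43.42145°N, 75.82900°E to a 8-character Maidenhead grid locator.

Shift to the Maidenhead origin (180°W, 90°S): lon 255.82900, lat 133.42145.
Field (20°×10°, letters A–R): 255.82900/20 → 12 → M, 133.42145/10 → 13 → N; chars MN.
Square (2°×1°, digits 0–9): 15.82900/2 → 7, 3.42145/1 → 3; chars 73.
Subsquare (5′×2.5′, letters a–x): 1.82900/0.0833333 → 21 → v, 0.42145/0.0416667 → 10 → k; chars vk.
Extended square (30″×15″, digits 0–9): 0.07900/0.00833333 → 9, 0.00478/0.00416667 → 1; chars 91.

MN73vk91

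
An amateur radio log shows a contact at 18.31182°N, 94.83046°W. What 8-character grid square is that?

Shift to the Maidenhead origin (180°W, 90°S): lon 85.16954, lat 108.31182.
Field: lon ⌊85.16954/20⌋ = 4 → E; lat ⌊108.31182/10⌋ = 10 → K.
Square: lon ⌊5.16954/2⌋ = 2; lat ⌊8.31182/1⌋ = 8.
Subsquare: lon ⌊1.16954/0.0833333⌋ = 14 → o; lat ⌊0.31182/0.0416667⌋ = 7 → h.
Extended square: lon ⌊0.00287/0.00833333⌋ = 0; lat ⌊0.02015/0.00416667⌋ = 4.

EK28oh04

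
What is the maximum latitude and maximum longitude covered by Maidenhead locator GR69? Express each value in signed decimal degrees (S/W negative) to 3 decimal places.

Field G=6, R=17: +6·20° lon, +17·10° lat → SW at lon -60°, lat 80°.
Square 6, 9: +6·2° lon, +9·1° lat → SW at lon -48°, lat 89°.
Cell spans 2° lon × 1° lat. NE corner is SW corner plus one full cell.
latitude 90.000, longitude -46.000.

90.000, -46.000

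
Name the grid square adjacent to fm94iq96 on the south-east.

FM94jq05

Longitude extended square 9; +1 → 10, wraps to 0, carry into subsquare.
Longitude subsquare i = 8; +1 → 9 = j.
Latitude extended square 6; −1 → 5.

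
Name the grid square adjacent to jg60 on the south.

Latitude square 0; −1 → -1, wraps to 9, carry into field.
Latitude field G = 6; −1 → 5 = F.
The longitude characters are unchanged.

JF69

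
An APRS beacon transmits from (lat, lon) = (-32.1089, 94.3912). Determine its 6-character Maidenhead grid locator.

Add 180° to longitude and 90° to latitude: 274.3912, 57.8911.
Field: 274.3912/20 → 13 → N, 57.8911/10 → 5 → F; chars NF.
Square: 14.3912/2 → 7, 7.8911/1 → 7; chars 77.
Subsquare: 0.3912/0.0833333 → 4 → e, 0.8911/0.0416667 → 21 → v; chars ev.

NF77ev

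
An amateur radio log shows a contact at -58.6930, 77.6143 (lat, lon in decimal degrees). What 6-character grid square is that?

MD81th

Add 180° to longitude and 90° to latitude: 257.6143, 31.3070.
Field: 257.6143/20 → 12 → M, 31.3070/10 → 3 → D; chars MD.
Square: 17.6143/2 → 8, 1.3070/1 → 1; chars 81.
Subsquare: 1.6143/0.0833333 → 19 → t, 0.3070/0.0416667 → 7 → h; chars th.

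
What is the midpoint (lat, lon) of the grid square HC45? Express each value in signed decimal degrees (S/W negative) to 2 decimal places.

Field H=7, C=2: +7·20° lon, +2·10° lat → SW at lon -40°, lat -70°.
Square 4, 5: +4·2° lon, +5·1° lat → SW at lon -32°, lat -65°.
Cell spans 2° lon × 1° lat. Centre is SW corner plus half of each.
latitude -64.50, longitude -31.00.

-64.50, -31.00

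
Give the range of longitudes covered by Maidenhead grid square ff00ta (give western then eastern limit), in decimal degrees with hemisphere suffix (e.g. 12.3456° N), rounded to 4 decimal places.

78.4167° W, 78.3333° W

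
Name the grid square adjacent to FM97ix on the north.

Latitude subsquare x = 23; +1 → 24, wraps to 0 = a, carry into square.
Latitude square 7; +1 → 8.
The longitude characters are unchanged.

FM98ia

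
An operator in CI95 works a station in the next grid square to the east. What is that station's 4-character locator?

DI05

Longitude square 9; +1 → 10, wraps to 0, carry into field.
Longitude field C = 2; +1 → 3 = D.
The latitude characters are unchanged.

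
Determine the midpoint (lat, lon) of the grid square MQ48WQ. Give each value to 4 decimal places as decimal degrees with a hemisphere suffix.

78.6875° N, 69.8750° E

Field M=12, Q=16: +12·20° lon, +16·10° lat → SW at lon 60°, lat 70°.
Square 4, 8: +4·2° lon, +8·1° lat → SW at lon 68°, lat 78°.
Subsquare w=22, q=16: +22·0.0833333° lon, +16·0.0416667° lat → SW at lon 69.8333°, lat 78.6667°.
Cell spans 0.0833333° lon × 0.0416667° lat. Centre is SW corner plus half of each.
latitude 78.6875° N, longitude 69.8750° E.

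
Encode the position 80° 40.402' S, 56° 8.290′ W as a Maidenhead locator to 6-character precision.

Offset from 180°W / 90°S: lon 123.8618°, lat 9.3266°.
Field: 123.8618/20 → 6 → G, 9.3266/10 → 0 → A; chars GA.
Square: 3.8618/2 → 1, 9.3266/1 → 9; chars 19.
Subsquare: 1.8618/0.0833333 → 22 → w, 0.3266/0.0416667 → 7 → h; chars wh.

GA19wh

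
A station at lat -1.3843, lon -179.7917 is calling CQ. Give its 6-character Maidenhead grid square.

AI08co

Offset from 180°W / 90°S: lon 0.2083°, lat 88.6157°.
Field: 0.2083/20 → 0 → A, 88.6157/10 → 8 → I; chars AI.
Square: 0.2083/2 → 0, 8.6157/1 → 8; chars 08.
Subsquare: 0.2083/0.0833333 → 2 → c, 0.6157/0.0416667 → 14 → o; chars co.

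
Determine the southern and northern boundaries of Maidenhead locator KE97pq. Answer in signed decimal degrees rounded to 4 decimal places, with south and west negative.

Field K=10, E=4: +10·20° lon, +4·10° lat → SW at lon 20°, lat -50°.
Square 9, 7: +9·2° lon, +7·1° lat → SW at lon 38°, lat -43°.
Subsquare p=15, q=16: +15·0.0833333° lon, +16·0.0416667° lat → SW at lon 39.25°, lat -42.3333°.
Cell spans 0.0833333° lon × 0.0416667° lat.
south -42.3333, north -42.2917.

-42.3333, -42.2917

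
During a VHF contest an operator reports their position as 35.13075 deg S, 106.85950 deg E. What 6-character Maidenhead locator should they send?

OF34ku

Shift to the Maidenhead origin (180°W, 90°S): lon 286.8595, lat 54.8693.
Field (20°×10°, letters A–R): 286.8595/20 → 14 → O, 54.8693/10 → 5 → F; chars OF.
Square (2°×1°, digits 0–9): 6.8595/2 → 3, 4.8693/1 → 4; chars 34.
Subsquare (5′×2.5′, letters a–x): 0.8595/0.0833333 → 10 → k, 0.8693/0.0416667 → 20 → u; chars ku.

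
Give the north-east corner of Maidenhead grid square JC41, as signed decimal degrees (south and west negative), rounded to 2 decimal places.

-68.00, 10.00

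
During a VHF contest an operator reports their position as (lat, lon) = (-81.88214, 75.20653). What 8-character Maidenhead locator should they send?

MA78oc48

Shift to the Maidenhead origin (180°W, 90°S): lon 255.20653, lat 8.11786.
Field (20°×10°, letters A–R): 255.20653/20 → 12 → M, 8.11786/10 → 0 → A; chars MA.
Square (2°×1°, digits 0–9): 15.20653/2 → 7, 8.11786/1 → 8; chars 78.
Subsquare (5′×2.5′, letters a–x): 1.20653/0.0833333 → 14 → o, 0.11786/0.0416667 → 2 → c; chars oc.
Extended square (30″×15″, digits 0–9): 0.03986/0.00833333 → 4, 0.03453/0.00416667 → 8; chars 48.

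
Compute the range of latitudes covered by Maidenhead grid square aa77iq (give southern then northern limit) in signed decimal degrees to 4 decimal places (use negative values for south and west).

Field A=0, A=0: +0·20° lon, +0·10° lat → SW at lon -180°, lat -90°.
Square 7, 7: +7·2° lon, +7·1° lat → SW at lon -166°, lat -83°.
Subsquare i=8, q=16: +8·0.0833333° lon, +16·0.0416667° lat → SW at lon -165.333°, lat -82.3333°.
Cell spans 0.0833333° lon × 0.0416667° lat.
south -82.3333, north -82.2917.

-82.3333, -82.2917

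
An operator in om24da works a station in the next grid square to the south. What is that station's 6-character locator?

OM23dx

Latitude subsquare a = 0; −1 → -1, wraps to 23 = x, carry into square.
Latitude square 4; −1 → 3.
The longitude characters are unchanged.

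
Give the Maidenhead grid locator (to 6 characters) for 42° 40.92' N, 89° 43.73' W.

Offset from 180°W / 90°S: lon 90.2712°, lat 132.6820°.
Field (20°×10°, letters A–R): 90.2712/20 → 4 → E, 132.6820/10 → 13 → N; chars EN.
Square (2°×1°, digits 0–9): 10.2712/2 → 5, 2.6820/1 → 2; chars 52.
Subsquare (5′×2.5′, letters a–x): 0.2712/0.0833333 → 3 → d, 0.6820/0.0416667 → 16 → q; chars dq.

EN52dq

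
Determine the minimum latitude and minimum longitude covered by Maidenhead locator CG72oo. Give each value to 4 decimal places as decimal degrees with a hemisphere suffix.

27.4167° S, 124.8333° W

Field C=2, G=6: +2·20° lon, +6·10° lat → SW at lon -140°, lat -30°.
Square 7, 2: +7·2° lon, +2·1° lat → SW at lon -126°, lat -28°.
Subsquare o=14, o=14: +14·0.0833333° lon, +14·0.0416667° lat → SW at lon -124.833°, lat -27.4167°.
latitude 27.4167° S, longitude 124.8333° W.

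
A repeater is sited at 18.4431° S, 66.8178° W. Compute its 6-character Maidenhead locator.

FH61on

Offset from 180°W / 90°S: lon 113.1822°, lat 71.5569°.
Field: lon ⌊113.1822/20⌋ = 5 → F; lat ⌊71.5569/10⌋ = 7 → H.
Square: lon ⌊13.1822/2⌋ = 6; lat ⌊1.5569/1⌋ = 1.
Subsquare: lon ⌊1.1822/0.0833333⌋ = 14 → o; lat ⌊0.5569/0.0416667⌋ = 13 → n.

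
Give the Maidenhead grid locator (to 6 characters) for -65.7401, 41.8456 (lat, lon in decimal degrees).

LC04wg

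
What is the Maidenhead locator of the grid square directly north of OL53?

OL54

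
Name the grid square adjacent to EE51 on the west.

Longitude square 5; −1 → 4.
The latitude characters are unchanged.

EE41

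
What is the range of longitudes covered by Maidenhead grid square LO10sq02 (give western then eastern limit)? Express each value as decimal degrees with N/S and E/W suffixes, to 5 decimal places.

43.50000° E, 43.50833° E

Field L=11, O=14: +11·20° lon, +14·10° lat → SW at lon 40°, lat 50°.
Square 1, 0: +1·2° lon, +0·1° lat → SW at lon 42°, lat 50°.
Subsquare s=18, q=16: +18·0.0833333° lon, +16·0.0416667° lat → SW at lon 43.5°, lat 50.6667°.
Extended square 0, 2: +0·0.00833333° lon, +2·0.00416667° lat → SW at lon 43.5°, lat 50.675°.
Cell spans 0.00833333° lon × 0.00416667° lat.
west 43.50000° E, east 43.50833° E.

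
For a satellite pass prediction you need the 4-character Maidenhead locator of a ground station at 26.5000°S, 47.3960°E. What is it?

LG33

Offset from 180°W / 90°S: lon 227.40°, lat 63.50°.
Field: lon ⌊227.40/20⌋ = 11 → L; lat ⌊63.50/10⌋ = 6 → G.
Square: lon ⌊7.40/2⌋ = 3; lat ⌊3.50/1⌋ = 3.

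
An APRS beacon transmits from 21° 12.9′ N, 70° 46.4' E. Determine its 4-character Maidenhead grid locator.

ML51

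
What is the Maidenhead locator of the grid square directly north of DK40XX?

Latitude subsquare x = 23; +1 → 24, wraps to 0 = a, carry into square.
Latitude square 0; +1 → 1.
The longitude characters are unchanged.

DK41xa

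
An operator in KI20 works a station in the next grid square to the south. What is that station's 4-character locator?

KH29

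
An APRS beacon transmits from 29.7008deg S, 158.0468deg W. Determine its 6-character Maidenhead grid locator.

BG00xh

Offset from 180°W / 90°S: lon 21.9532°, lat 60.2992°.
Field: lon ⌊21.9532/20⌋ = 1 → B; lat ⌊60.2992/10⌋ = 6 → G.
Square: lon ⌊1.9532/2⌋ = 0; lat ⌊0.2992/1⌋ = 0.
Subsquare: lon ⌊1.9532/0.0833333⌋ = 23 → x; lat ⌊0.2992/0.0416667⌋ = 7 → h.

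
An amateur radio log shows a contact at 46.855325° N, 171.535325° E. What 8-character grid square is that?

Offset from 180°W / 90°S: lon 351.53533°, lat 136.85532°.
Field (20°×10°, letters A–R): 351.53533/20 → 17 → R, 136.85532/10 → 13 → N; chars RN.
Square (2°×1°, digits 0–9): 11.53533/2 → 5, 6.85532/1 → 6; chars 56.
Subsquare (5′×2.5′, letters a–x): 1.53533/0.0833333 → 18 → s, 0.85532/0.0416667 → 20 → u; chars su.
Extended square (30″×15″, digits 0–9): 0.03533/0.00833333 → 4, 0.02199/0.00416667 → 5; chars 45.

RN56su45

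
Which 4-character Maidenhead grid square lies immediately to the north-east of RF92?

AF03

Longitude square 9; +1 → 10, wraps to 0, carry into field.
Longitude field R = 17; +1 → 18, wraps to 0 = A, wrapping around the antimeridian.
Latitude square 2; +1 → 3.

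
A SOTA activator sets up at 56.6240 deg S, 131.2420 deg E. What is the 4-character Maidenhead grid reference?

Offset from 180°W / 90°S: lon 311.24°, lat 33.38°.
Field (20°×10°, letters A–R): lon ⌊311.24/20⌋ = 15 → P; lat ⌊33.38/10⌋ = 3 → D.
Square (2°×1°, digits 0–9): lon ⌊11.24/2⌋ = 5; lat ⌊3.38/1⌋ = 3.

PD53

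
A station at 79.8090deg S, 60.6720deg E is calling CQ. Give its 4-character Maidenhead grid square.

Shift to the Maidenhead origin (180°W, 90°S): lon 240.67, lat 10.19.
Field: lon ⌊240.67/20⌋ = 12 → M; lat ⌊10.19/10⌋ = 1 → B.
Square: lon ⌊0.67/2⌋ = 0; lat ⌊0.19/1⌋ = 0.

MB00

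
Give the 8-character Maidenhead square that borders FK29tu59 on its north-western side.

FK29tv40

Longitude extended square 5; −1 → 4.
Latitude extended square 9; +1 → 10, wraps to 0, carry into subsquare.
Latitude subsquare u = 20; +1 → 21 = v.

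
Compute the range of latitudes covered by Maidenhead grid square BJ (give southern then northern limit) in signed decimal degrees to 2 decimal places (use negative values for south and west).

Field B=1, J=9: +1·20° lon, +9·10° lat → SW at lon -160°, lat 0°.
Cell spans 20° lon × 10° lat.
south 0.00, north 10.00.

0.00, 10.00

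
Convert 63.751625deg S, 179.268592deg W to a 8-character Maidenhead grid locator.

Offset from 180°W / 90°S: lon 0.73141°, lat 26.24838°.
Field: 0.73141/20 → 0 → A, 26.24838/10 → 2 → C; chars AC.
Square: 0.73141/2 → 0, 6.24838/1 → 6; chars 06.
Subsquare: 0.73141/0.0833333 → 8 → i, 0.24838/0.0416667 → 5 → f; chars if.
Extended square: 0.06474/0.00833333 → 7, 0.04004/0.00416667 → 9; chars 79.

AC06if79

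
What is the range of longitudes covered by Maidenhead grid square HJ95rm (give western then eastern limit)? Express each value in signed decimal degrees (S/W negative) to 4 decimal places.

-20.5833, -20.5000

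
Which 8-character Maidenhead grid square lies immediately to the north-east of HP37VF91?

HP37wf02

Longitude extended square 9; +1 → 10, wraps to 0, carry into subsquare.
Longitude subsquare v = 21; +1 → 22 = w.
Latitude extended square 1; +1 → 2.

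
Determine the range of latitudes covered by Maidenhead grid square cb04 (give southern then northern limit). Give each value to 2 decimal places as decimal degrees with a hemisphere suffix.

76.00° S, 75.00° S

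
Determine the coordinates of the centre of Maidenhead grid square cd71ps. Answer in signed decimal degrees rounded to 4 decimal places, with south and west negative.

-58.2292, -124.7083

Field C=2, D=3: +2·20° lon, +3·10° lat → SW at lon -140°, lat -60°.
Square 7, 1: +7·2° lon, +1·1° lat → SW at lon -126°, lat -59°.
Subsquare p=15, s=18: +15·0.0833333° lon, +18·0.0416667° lat → SW at lon -124.75°, lat -58.25°.
Cell spans 0.0833333° lon × 0.0416667° lat. Centre is SW corner plus half of each.
latitude -58.2292, longitude -124.7083.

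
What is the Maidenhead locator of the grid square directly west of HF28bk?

HF28ak

Longitude subsquare b = 1; −1 → 0 = a.
The latitude characters are unchanged.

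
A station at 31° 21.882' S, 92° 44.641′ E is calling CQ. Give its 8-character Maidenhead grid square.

NF68ip92

Add 180° to longitude and 90° to latitude: 272.74402, 58.63530.
Field: 272.74402/20 → 13 → N, 58.63530/10 → 5 → F; chars NF.
Square: 12.74402/2 → 6, 8.63530/1 → 8; chars 68.
Subsquare: 0.74402/0.0833333 → 8 → i, 0.63530/0.0416667 → 15 → p; chars ip.
Extended square: 0.07735/0.00833333 → 9, 0.01030/0.00416667 → 2; chars 92.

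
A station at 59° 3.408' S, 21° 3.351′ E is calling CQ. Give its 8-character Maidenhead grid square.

KD00mw66

Add 180° to longitude and 90° to latitude: 201.05585, 30.94320.
Field (20°×10°, letters A–R): lon ⌊201.05585/20⌋ = 10 → K; lat ⌊30.94320/10⌋ = 3 → D.
Square (2°×1°, digits 0–9): lon ⌊1.05585/2⌋ = 0; lat ⌊0.94320/1⌋ = 0.
Subsquare (5′×2.5′, letters a–x): lon ⌊1.05585/0.0833333⌋ = 12 → m; lat ⌊0.94320/0.0416667⌋ = 22 → w.
Extended square (30″×15″, digits 0–9): lon ⌊0.05585/0.00833333⌋ = 6; lat ⌊0.02653/0.00416667⌋ = 6.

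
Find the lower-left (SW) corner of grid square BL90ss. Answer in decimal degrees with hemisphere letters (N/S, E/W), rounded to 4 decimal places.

20.7500° N, 140.5000° W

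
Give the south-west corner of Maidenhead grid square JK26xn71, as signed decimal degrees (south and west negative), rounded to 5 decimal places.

16.54583, 5.97500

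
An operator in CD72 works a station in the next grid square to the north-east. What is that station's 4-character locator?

CD83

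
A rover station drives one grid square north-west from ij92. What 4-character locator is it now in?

Longitude square 9; −1 → 8.
Latitude square 2; +1 → 3.

IJ83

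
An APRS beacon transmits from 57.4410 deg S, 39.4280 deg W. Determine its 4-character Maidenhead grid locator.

HD02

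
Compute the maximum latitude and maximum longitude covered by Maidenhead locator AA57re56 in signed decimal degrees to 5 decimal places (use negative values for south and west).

-82.80417, -168.53333

Field A=0, A=0: +0·20° lon, +0·10° lat → SW at lon -180°, lat -90°.
Square 5, 7: +5·2° lon, +7·1° lat → SW at lon -170°, lat -83°.
Subsquare r=17, e=4: +17·0.0833333° lon, +4·0.0416667° lat → SW at lon -168.583°, lat -82.8333°.
Extended square 5, 6: +5·0.00833333° lon, +6·0.00416667° lat → SW at lon -168.542°, lat -82.8083°.
Cell spans 0.00833333° lon × 0.00416667° lat. NE corner is SW corner plus one full cell.
latitude -82.80417, longitude -168.53333.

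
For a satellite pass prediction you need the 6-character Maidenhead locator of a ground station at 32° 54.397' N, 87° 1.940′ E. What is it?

NM32mv

Shift to the Maidenhead origin (180°W, 90°S): lon 267.0323, lat 122.9066.
Field: lon ⌊267.0323/20⌋ = 13 → N; lat ⌊122.9066/10⌋ = 12 → M.
Square: lon ⌊7.0323/2⌋ = 3; lat ⌊2.9066/1⌋ = 2.
Subsquare: lon ⌊1.0323/0.0833333⌋ = 12 → m; lat ⌊0.9066/0.0416667⌋ = 21 → v.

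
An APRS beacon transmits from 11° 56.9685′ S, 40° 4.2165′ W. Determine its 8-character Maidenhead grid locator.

GH98xb12

Offset from 180°W / 90°S: lon 139.92972°, lat 78.05052°.
Field: 139.92972/20 → 6 → G, 78.05052/10 → 7 → H; chars GH.
Square: 19.92972/2 → 9, 8.05052/1 → 8; chars 98.
Subsquare: 1.92972/0.0833333 → 23 → x, 0.05052/0.0416667 → 1 → b; chars xb.
Extended square: 0.01306/0.00833333 → 1, 0.00886/0.00416667 → 2; chars 12.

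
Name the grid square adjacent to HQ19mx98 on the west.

Longitude extended square 9; −1 → 8.
The latitude characters are unchanged.

HQ19mx88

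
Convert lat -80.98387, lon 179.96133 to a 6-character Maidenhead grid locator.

RA99xa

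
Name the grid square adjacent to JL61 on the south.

JL60

Latitude square 1; −1 → 0.
The longitude characters are unchanged.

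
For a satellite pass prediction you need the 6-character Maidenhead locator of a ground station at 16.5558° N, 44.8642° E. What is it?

Shift to the Maidenhead origin (180°W, 90°S): lon 224.8642, lat 106.5558.
Field: lon ⌊224.8642/20⌋ = 11 → L; lat ⌊106.5558/10⌋ = 10 → K.
Square: lon ⌊4.8642/2⌋ = 2; lat ⌊6.5558/1⌋ = 6.
Subsquare: lon ⌊0.8642/0.0833333⌋ = 10 → k; lat ⌊0.5558/0.0416667⌋ = 13 → n.

LK26kn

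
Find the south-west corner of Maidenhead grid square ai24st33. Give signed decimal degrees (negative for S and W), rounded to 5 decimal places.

-5.19583, -174.47500

Field A=0, I=8: +0·20° lon, +8·10° lat → SW at lon -180°, lat -10°.
Square 2, 4: +2·2° lon, +4·1° lat → SW at lon -176°, lat -6°.
Subsquare s=18, t=19: +18·0.0833333° lon, +19·0.0416667° lat → SW at lon -174.5°, lat -5.20833°.
Extended square 3, 3: +3·0.00833333° lon, +3·0.00416667° lat → SW at lon -174.475°, lat -5.19583°.
latitude -5.19583, longitude -174.47500.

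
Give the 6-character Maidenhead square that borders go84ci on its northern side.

GO84cj

Latitude subsquare i = 8; +1 → 9 = j.
The longitude characters are unchanged.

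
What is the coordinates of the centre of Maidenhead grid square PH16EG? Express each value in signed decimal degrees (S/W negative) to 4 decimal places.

-13.7292, 122.3750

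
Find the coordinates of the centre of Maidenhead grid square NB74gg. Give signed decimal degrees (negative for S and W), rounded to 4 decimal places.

Field N=13, B=1: +13·20° lon, +1·10° lat → SW at lon 80°, lat -80°.
Square 7, 4: +7·2° lon, +4·1° lat → SW at lon 94°, lat -76°.
Subsquare g=6, g=6: +6·0.0833333° lon, +6·0.0416667° lat → SW at lon 94.5°, lat -75.75°.
Cell spans 0.0833333° lon × 0.0416667° lat. Centre is SW corner plus half of each.
latitude -75.7292, longitude 94.5417.

-75.7292, 94.5417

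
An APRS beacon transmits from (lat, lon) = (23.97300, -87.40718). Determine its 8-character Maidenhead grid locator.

Offset from 180°W / 90°S: lon 92.59282°, lat 113.97300°.
Field: 92.59282/20 → 4 → E, 113.97300/10 → 11 → L; chars EL.
Square: 12.59282/2 → 6, 3.97300/1 → 3; chars 63.
Subsquare: 0.59282/0.0833333 → 7 → h, 0.97300/0.0416667 → 23 → x; chars hx.
Extended square: 0.00949/0.00833333 → 1, 0.01467/0.00416667 → 3; chars 13.

EL63hx13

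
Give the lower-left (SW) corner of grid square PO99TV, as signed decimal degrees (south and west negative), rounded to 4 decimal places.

59.8750, 139.5833

Field P=15, O=14: +15·20° lon, +14·10° lat → SW at lon 120°, lat 50°.
Square 9, 9: +9·2° lon, +9·1° lat → SW at lon 138°, lat 59°.
Subsquare t=19, v=21: +19·0.0833333° lon, +21·0.0416667° lat → SW at lon 139.583°, lat 59.875°.
latitude 59.8750, longitude 139.5833.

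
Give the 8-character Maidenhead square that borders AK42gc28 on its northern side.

AK42gc29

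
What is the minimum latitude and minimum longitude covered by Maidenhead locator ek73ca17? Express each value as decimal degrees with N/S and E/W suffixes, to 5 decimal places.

Field E=4, K=10: +4·20° lon, +10·10° lat → SW at lon -100°, lat 10°.
Square 7, 3: +7·2° lon, +3·1° lat → SW at lon -86°, lat 13°.
Subsquare c=2, a=0: +2·0.0833333° lon, +0·0.0416667° lat → SW at lon -85.8333°, lat 13°.
Extended square 1, 7: +1·0.00833333° lon, +7·0.00416667° lat → SW at lon -85.825°, lat 13.0292°.
latitude 13.02917° N, longitude 85.82500° W.

13.02917° N, 85.82500° W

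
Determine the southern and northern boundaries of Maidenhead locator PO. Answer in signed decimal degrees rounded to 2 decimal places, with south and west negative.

Field P=15, O=14: +15·20° lon, +14·10° lat → SW at lon 120°, lat 50°.
Cell spans 20° lon × 10° lat.
south 50.00, north 60.00.

50.00, 60.00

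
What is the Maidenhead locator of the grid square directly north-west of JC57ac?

Longitude subsquare a = 0; −1 → -1, wraps to 23 = x, carry into square.
Longitude square 5; −1 → 4.
Latitude subsquare c = 2; +1 → 3 = d.

JC47xd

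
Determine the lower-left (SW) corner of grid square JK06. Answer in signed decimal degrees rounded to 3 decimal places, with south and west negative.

16.000, 0.000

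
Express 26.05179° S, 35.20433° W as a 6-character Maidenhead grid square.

HG23jw

Add 180° to longitude and 90° to latitude: 144.7957, 63.9482.
Field: 144.7957/20 → 7 → H, 63.9482/10 → 6 → G; chars HG.
Square: 4.7957/2 → 2, 3.9482/1 → 3; chars 23.
Subsquare: 0.7957/0.0833333 → 9 → j, 0.9482/0.0416667 → 22 → w; chars jw.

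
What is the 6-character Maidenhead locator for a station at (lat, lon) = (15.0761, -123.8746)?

CK85bb

Offset from 180°W / 90°S: lon 56.1254°, lat 105.0761°.
Field: lon ⌊56.1254/20⌋ = 2 → C; lat ⌊105.0761/10⌋ = 10 → K.
Square: lon ⌊16.1254/2⌋ = 8; lat ⌊5.0761/1⌋ = 5.
Subsquare: lon ⌊0.1254/0.0833333⌋ = 1 → b; lat ⌊0.0761/0.0416667⌋ = 1 → b.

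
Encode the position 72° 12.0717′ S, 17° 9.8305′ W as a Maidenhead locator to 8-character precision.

Offset from 180°W / 90°S: lon 162.83616°, lat 17.79881°.
Field: 162.83616/20 → 8 → I, 17.79881/10 → 1 → B; chars IB.
Square: 2.83616/2 → 1, 7.79881/1 → 7; chars 17.
Subsquare: 0.83616/0.0833333 → 10 → k, 0.79881/0.0416667 → 19 → t; chars kt.
Extended square: 0.00283/0.00833333 → 0, 0.00714/0.00416667 → 1; chars 01.

IB17kt01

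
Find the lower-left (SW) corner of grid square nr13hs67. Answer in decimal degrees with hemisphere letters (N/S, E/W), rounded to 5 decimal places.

Field N=13, R=17: +13·20° lon, +17·10° lat → SW at lon 80°, lat 80°.
Square 1, 3: +1·2° lon, +3·1° lat → SW at lon 82°, lat 83°.
Subsquare h=7, s=18: +7·0.0833333° lon, +18·0.0416667° lat → SW at lon 82.5833°, lat 83.75°.
Extended square 6, 7: +6·0.00833333° lon, +7·0.00416667° lat → SW at lon 82.6333°, lat 83.7792°.
latitude 83.77917° N, longitude 82.63333° E.

83.77917° N, 82.63333° E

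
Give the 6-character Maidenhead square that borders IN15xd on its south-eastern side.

Longitude subsquare x = 23; +1 → 24, wraps to 0 = a, carry into square.
Longitude square 1; +1 → 2.
Latitude subsquare d = 3; −1 → 2 = c.

IN25ac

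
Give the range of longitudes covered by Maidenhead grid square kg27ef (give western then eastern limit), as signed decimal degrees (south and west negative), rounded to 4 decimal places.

Field K=10, G=6: +10·20° lon, +6·10° lat → SW at lon 20°, lat -30°.
Square 2, 7: +2·2° lon, +7·1° lat → SW at lon 24°, lat -23°.
Subsquare e=4, f=5: +4·0.0833333° lon, +5·0.0416667° lat → SW at lon 24.3333°, lat -22.7917°.
Cell spans 0.0833333° lon × 0.0416667° lat.
west 24.3333, east 24.4167.

24.3333, 24.4167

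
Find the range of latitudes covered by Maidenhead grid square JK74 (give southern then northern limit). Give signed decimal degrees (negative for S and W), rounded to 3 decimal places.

14.000, 15.000

Field J=9, K=10: +9·20° lon, +10·10° lat → SW at lon 0°, lat 10°.
Square 7, 4: +7·2° lon, +4·1° lat → SW at lon 14°, lat 14°.
Cell spans 2° lon × 1° lat.
south 14.000, north 15.000.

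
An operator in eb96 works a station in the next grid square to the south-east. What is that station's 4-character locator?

FB05

Longitude square 9; +1 → 10, wraps to 0, carry into field.
Longitude field E = 4; +1 → 5 = F.
Latitude square 6; −1 → 5.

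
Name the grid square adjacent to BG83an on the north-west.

Longitude subsquare a = 0; −1 → -1, wraps to 23 = x, carry into square.
Longitude square 8; −1 → 7.
Latitude subsquare n = 13; +1 → 14 = o.

BG73xo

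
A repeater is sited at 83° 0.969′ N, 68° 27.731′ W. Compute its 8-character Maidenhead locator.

FR53sa43

Add 180° to longitude and 90° to latitude: 111.53782, 173.01615.
Field: 111.53782/20 → 5 → F, 173.01615/10 → 17 → R; chars FR.
Square: 11.53782/2 → 5, 3.01615/1 → 3; chars 53.
Subsquare: 1.53782/0.0833333 → 18 → s, 0.01615/0.0416667 → 0 → a; chars sa.
Extended square: 0.03782/0.00833333 → 4, 0.01615/0.00416667 → 3; chars 43.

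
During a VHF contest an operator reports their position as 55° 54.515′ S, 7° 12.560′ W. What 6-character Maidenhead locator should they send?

ID64jc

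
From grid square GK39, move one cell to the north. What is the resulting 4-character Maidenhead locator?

Latitude square 9; +1 → 10, wraps to 0, carry into field.
Latitude field K = 10; +1 → 11 = L.
The longitude characters are unchanged.

GL30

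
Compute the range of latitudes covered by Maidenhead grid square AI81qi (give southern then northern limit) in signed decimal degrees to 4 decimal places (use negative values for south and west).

Field A=0, I=8: +0·20° lon, +8·10° lat → SW at lon -180°, lat -10°.
Square 8, 1: +8·2° lon, +1·1° lat → SW at lon -164°, lat -9°.
Subsquare q=16, i=8: +16·0.0833333° lon, +8·0.0416667° lat → SW at lon -162.667°, lat -8.66667°.
Cell spans 0.0833333° lon × 0.0416667° lat.
south -8.6667, north -8.6250.

-8.6667, -8.6250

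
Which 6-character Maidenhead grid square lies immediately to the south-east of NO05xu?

NO15at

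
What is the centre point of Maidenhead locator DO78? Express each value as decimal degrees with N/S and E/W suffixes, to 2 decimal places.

Field D=3, O=14: +3·20° lon, +14·10° lat → SW at lon -120°, lat 50°.
Square 7, 8: +7·2° lon, +8·1° lat → SW at lon -106°, lat 58°.
Cell spans 2° lon × 1° lat. Centre is SW corner plus half of each.
latitude 58.50° N, longitude 105.00° W.

58.50° N, 105.00° W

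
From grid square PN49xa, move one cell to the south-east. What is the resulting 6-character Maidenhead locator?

PN58ax

Longitude subsquare x = 23; +1 → 24, wraps to 0 = a, carry into square.
Longitude square 4; +1 → 5.
Latitude subsquare a = 0; −1 → -1, wraps to 23 = x, carry into square.
Latitude square 9; −1 → 8.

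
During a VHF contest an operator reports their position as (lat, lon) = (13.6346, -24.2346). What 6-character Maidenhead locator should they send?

Add 180° to longitude and 90° to latitude: 155.7654, 103.6346.
Field: lon ⌊155.7654/20⌋ = 7 → H; lat ⌊103.6346/10⌋ = 10 → K.
Square: lon ⌊15.7654/2⌋ = 7; lat ⌊3.6346/1⌋ = 3.
Subsquare: lon ⌊1.7654/0.0833333⌋ = 21 → v; lat ⌊0.6346/0.0416667⌋ = 15 → p.

HK73vp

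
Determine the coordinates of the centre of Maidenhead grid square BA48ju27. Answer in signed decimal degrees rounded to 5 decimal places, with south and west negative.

-81.13542, -151.22917

Field B=1, A=0: +1·20° lon, +0·10° lat → SW at lon -160°, lat -90°.
Square 4, 8: +4·2° lon, +8·1° lat → SW at lon -152°, lat -82°.
Subsquare j=9, u=20: +9·0.0833333° lon, +20·0.0416667° lat → SW at lon -151.25°, lat -81.1667°.
Extended square 2, 7: +2·0.00833333° lon, +7·0.00416667° lat → SW at lon -151.233°, lat -81.1375°.
Cell spans 0.00833333° lon × 0.00416667° lat. Centre is SW corner plus half of each.
latitude -81.13542, longitude -151.22917.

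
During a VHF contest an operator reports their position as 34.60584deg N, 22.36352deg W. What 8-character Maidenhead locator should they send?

Offset from 180°W / 90°S: lon 157.63648°, lat 124.60584°.
Field: 157.63648/20 → 7 → H, 124.60584/10 → 12 → M; chars HM.
Square: 17.63648/2 → 8, 4.60584/1 → 4; chars 84.
Subsquare: 1.63648/0.0833333 → 19 → t, 0.60584/0.0416667 → 14 → o; chars to.
Extended square: 0.05315/0.00833333 → 6, 0.02251/0.00416667 → 5; chars 65.

HM84to65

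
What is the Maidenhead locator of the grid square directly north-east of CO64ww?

CO64xx

Longitude subsquare w = 22; +1 → 23 = x.
Latitude subsquare w = 22; +1 → 23 = x.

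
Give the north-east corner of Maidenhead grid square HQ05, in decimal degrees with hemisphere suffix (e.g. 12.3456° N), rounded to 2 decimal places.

Field H=7, Q=16: +7·20° lon, +16·10° lat → SW at lon -40°, lat 70°.
Square 0, 5: +0·2° lon, +5·1° lat → SW at lon -40°, lat 75°.
Cell spans 2° lon × 1° lat. NE corner is SW corner plus one full cell.
latitude 76.00° N, longitude 38.00° W.

76.00° N, 38.00° W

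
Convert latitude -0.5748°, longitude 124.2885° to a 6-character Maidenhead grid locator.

Add 180° to longitude and 90° to latitude: 304.2885, 89.4252.
Field (20°×10°, letters A–R): 304.2885/20 → 15 → P, 89.4252/10 → 8 → I; chars PI.
Square (2°×1°, digits 0–9): 4.2885/2 → 2, 9.4252/1 → 9; chars 29.
Subsquare (5′×2.5′, letters a–x): 0.2885/0.0833333 → 3 → d, 0.4252/0.0416667 → 10 → k; chars dk.

PI29dk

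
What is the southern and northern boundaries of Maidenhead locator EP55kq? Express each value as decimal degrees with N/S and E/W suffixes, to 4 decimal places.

Field E=4, P=15: +4·20° lon, +15·10° lat → SW at lon -100°, lat 60°.
Square 5, 5: +5·2° lon, +5·1° lat → SW at lon -90°, lat 65°.
Subsquare k=10, q=16: +10·0.0833333° lon, +16·0.0416667° lat → SW at lon -89.1667°, lat 65.6667°.
Cell spans 0.0833333° lon × 0.0416667° lat.
south 65.6667° N, north 65.7083° N.

65.6667° N, 65.7083° N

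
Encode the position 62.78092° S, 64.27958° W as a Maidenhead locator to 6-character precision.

FC77uf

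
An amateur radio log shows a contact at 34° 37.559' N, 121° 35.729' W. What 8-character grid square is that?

Shift to the Maidenhead origin (180°W, 90°S): lon 58.40452, lat 124.62598.
Field: 58.40452/20 → 2 → C, 124.62598/10 → 12 → M; chars CM.
Square: 18.40452/2 → 9, 4.62598/1 → 4; chars 94.
Subsquare: 0.40452/0.0833333 → 4 → e, 0.62598/0.0416667 → 15 → p; chars ep.
Extended square: 0.07118/0.00833333 → 8, 0.00098/0.00416667 → 0; chars 80.

CM94ep80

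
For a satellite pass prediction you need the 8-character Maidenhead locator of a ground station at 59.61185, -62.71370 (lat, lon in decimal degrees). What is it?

FO89po46

Offset from 180°W / 90°S: lon 117.28630°, lat 149.61185°.
Field: 117.28630/20 → 5 → F, 149.61185/10 → 14 → O; chars FO.
Square: 17.28630/2 → 8, 9.61185/1 → 9; chars 89.
Subsquare: 1.28630/0.0833333 → 15 → p, 0.61185/0.0416667 → 14 → o; chars po.
Extended square: 0.03630/0.00833333 → 4, 0.02852/0.00416667 → 6; chars 46.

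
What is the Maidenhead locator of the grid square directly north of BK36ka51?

Latitude extended square 1; +1 → 2.
The longitude characters are unchanged.

BK36ka52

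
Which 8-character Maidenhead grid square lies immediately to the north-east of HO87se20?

HO87se31

Longitude extended square 2; +1 → 3.
Latitude extended square 0; +1 → 1.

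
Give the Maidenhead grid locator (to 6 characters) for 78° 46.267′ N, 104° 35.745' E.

OQ28hs

Shift to the Maidenhead origin (180°W, 90°S): lon 284.5958, lat 168.7711.
Field (20°×10°, letters A–R): lon ⌊284.5958/20⌋ = 14 → O; lat ⌊168.7711/10⌋ = 16 → Q.
Square (2°×1°, digits 0–9): lon ⌊4.5958/2⌋ = 2; lat ⌊8.7711/1⌋ = 8.
Subsquare (5′×2.5′, letters a–x): lon ⌊0.5958/0.0833333⌋ = 7 → h; lat ⌊0.7711/0.0416667⌋ = 18 → s.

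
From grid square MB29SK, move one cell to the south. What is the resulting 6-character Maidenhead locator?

Latitude subsquare k = 10; −1 → 9 = j.
The longitude characters are unchanged.

MB29sj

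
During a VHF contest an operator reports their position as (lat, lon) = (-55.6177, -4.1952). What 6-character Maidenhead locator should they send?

Offset from 180°W / 90°S: lon 175.8048°, lat 34.3823°.
Field: lon ⌊175.8048/20⌋ = 8 → I; lat ⌊34.3823/10⌋ = 3 → D.
Square: lon ⌊15.8048/2⌋ = 7; lat ⌊4.3823/1⌋ = 4.
Subsquare: lon ⌊1.8048/0.0833333⌋ = 21 → v; lat ⌊0.3823/0.0416667⌋ = 9 → j.

ID74vj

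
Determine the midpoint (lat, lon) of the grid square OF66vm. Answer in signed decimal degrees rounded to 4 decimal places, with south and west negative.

Field O=14, F=5: +14·20° lon, +5·10° lat → SW at lon 100°, lat -40°.
Square 6, 6: +6·2° lon, +6·1° lat → SW at lon 112°, lat -34°.
Subsquare v=21, m=12: +21·0.0833333° lon, +12·0.0416667° lat → SW at lon 113.75°, lat -33.5°.
Cell spans 0.0833333° lon × 0.0416667° lat. Centre is SW corner plus half of each.
latitude -33.4792, longitude 113.7917.

-33.4792, 113.7917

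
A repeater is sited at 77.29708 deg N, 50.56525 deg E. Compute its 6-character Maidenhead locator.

Shift to the Maidenhead origin (180°W, 90°S): lon 230.5652, lat 167.2971.
Field: lon ⌊230.5652/20⌋ = 11 → L; lat ⌊167.2971/10⌋ = 16 → Q.
Square: lon ⌊10.5652/2⌋ = 5; lat ⌊7.2971/1⌋ = 7.
Subsquare: lon ⌊0.5652/0.0833333⌋ = 6 → g; lat ⌊0.2971/0.0416667⌋ = 7 → h.

LQ57gh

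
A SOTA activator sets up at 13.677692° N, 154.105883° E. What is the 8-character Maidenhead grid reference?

Add 180° to longitude and 90° to latitude: 334.10588, 103.67769.
Field: lon ⌊334.10588/20⌋ = 16 → Q; lat ⌊103.67769/10⌋ = 10 → K.
Square: lon ⌊14.10588/2⌋ = 7; lat ⌊3.67769/1⌋ = 3.
Subsquare: lon ⌊0.10588/0.0833333⌋ = 1 → b; lat ⌊0.67769/0.0416667⌋ = 16 → q.
Extended square: lon ⌊0.02255/0.00833333⌋ = 2; lat ⌊0.01103/0.00416667⌋ = 2.

QK73bq22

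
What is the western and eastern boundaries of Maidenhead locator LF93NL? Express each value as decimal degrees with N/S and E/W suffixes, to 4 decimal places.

Field L=11, F=5: +11·20° lon, +5·10° lat → SW at lon 40°, lat -40°.
Square 9, 3: +9·2° lon, +3·1° lat → SW at lon 58°, lat -37°.
Subsquare n=13, l=11: +13·0.0833333° lon, +11·0.0416667° lat → SW at lon 59.0833°, lat -36.5417°.
Cell spans 0.0833333° lon × 0.0416667° lat.
west 59.0833° E, east 59.1667° E.

59.0833° E, 59.1667° E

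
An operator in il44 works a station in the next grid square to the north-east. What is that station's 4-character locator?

IL55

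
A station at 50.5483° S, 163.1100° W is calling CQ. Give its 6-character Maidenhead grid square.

AD89kk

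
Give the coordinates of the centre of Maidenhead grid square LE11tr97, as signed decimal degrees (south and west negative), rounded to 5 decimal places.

Field L=11, E=4: +11·20° lon, +4·10° lat → SW at lon 40°, lat -50°.
Square 1, 1: +1·2° lon, +1·1° lat → SW at lon 42°, lat -49°.
Subsquare t=19, r=17: +19·0.0833333° lon, +17·0.0416667° lat → SW at lon 43.5833°, lat -48.2917°.
Extended square 9, 7: +9·0.00833333° lon, +7·0.00416667° lat → SW at lon 43.6583°, lat -48.2625°.
Cell spans 0.00833333° lon × 0.00416667° lat. Centre is SW corner plus half of each.
latitude -48.26042, longitude 43.66250.

-48.26042, 43.66250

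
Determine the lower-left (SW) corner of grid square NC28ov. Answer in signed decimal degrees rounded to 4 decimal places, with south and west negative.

-61.1250, 85.1667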